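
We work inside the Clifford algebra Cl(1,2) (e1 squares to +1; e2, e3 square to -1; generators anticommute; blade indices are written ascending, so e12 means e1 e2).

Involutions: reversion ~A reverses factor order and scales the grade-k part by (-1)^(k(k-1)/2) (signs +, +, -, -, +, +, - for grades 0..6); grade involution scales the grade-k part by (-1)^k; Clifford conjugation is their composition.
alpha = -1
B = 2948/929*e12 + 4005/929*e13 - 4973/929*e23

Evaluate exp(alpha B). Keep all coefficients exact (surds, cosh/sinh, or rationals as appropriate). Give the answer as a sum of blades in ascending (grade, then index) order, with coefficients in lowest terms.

B^2 term by term: the squares give (2948/929)^2*(e12)^2 + (4005/929)^2*(e13)^2 + (-4973/929)^2*(e23)^2 = 8690704/863041*(+1) + 16040025/863041*(+1) + 24730729/863041*(-1) = 0 (each basis 2-blade squares to minus the product of its generators' squares); cross terms between blades sharing an index anticommute and cancel. So B^2 = 0.
B^2 = 0, hence only two terms survive: exp(alpha B) = 1 + alpha B (parabolic case).
Answer: 1 - 2948/929*e12 - 4005/929*e13 + 4973/929*e23


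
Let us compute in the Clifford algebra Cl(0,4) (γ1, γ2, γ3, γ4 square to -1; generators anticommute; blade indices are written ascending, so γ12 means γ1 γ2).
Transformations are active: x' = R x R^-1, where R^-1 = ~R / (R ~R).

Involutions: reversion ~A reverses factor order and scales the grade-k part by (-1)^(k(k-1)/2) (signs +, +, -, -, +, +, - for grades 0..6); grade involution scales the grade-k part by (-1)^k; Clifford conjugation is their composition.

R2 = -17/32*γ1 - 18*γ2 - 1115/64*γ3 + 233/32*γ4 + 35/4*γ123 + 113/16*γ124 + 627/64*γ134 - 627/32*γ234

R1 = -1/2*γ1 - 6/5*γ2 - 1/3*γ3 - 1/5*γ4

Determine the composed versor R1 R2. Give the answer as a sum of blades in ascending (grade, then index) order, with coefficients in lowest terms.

Distribute over the terms of R1 (each basis-blade product reordered to ascending indices, repeated generators contracted through their squares):
(-1/2*γ1) R2 = -17/64 + 9*γ12 + 1115/128*γ13 - 233/64*γ14 + 35/8*γ23 + 113/32*γ24 + 627/128*γ34 + 627/64*γ1234
(-6/5*γ2) R2 = -108/5 - 51/80*γ12 - 21/2*γ13 - 339/40*γ14 + 669/32*γ23 - 699/80*γ24 - 1881/80*γ34 + 1881/160*γ1234
(-1/3*γ3) R2 = -1115/192 + 35/12*γ12 - 17/96*γ13 - 209/64*γ14 - 6*γ23 + 209/32*γ24 - 233/96*γ34 - 113/48*γ1234
(-1/5*γ4) R2 = 233/160 + 113/80*γ12 + 627/320*γ13 - 17/160*γ14 - 627/160*γ23 - 18/5*γ24 - 223/64*γ34 + 7/4*γ1234
Summing the partial products and collecting blades:
Answer: -1573/60 + 1523/120*γ12 - 13/1920*γ13 - 1239/80*γ14 + 1229/80*γ23 - 91/40*γ24 - 47089/1920*γ34 + 20111/960*γ1234


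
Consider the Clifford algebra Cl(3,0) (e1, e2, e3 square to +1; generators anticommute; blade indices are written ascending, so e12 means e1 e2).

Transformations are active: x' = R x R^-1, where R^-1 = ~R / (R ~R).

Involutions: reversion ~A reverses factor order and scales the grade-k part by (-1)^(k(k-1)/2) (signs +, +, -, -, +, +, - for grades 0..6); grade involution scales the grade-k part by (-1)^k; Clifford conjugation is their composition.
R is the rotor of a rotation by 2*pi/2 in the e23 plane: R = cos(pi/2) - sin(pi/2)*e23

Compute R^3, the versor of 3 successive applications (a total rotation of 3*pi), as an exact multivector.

Rotor phase runs at HALF the rotation angle; powers of one rotor simply add phase, so after 3 steps in e23 the phase is 3*pi/2 = 3*pi/2 and R^3 = cos(3*pi/2) - sin(3*pi/2)*e23.
cos(3*pi/2) = 0 and sin(3*pi/2) = -1, so R^3 = e23. The net rotation is 1*pi (after discarding 1 full turn, each of which contributes a factor -1 to the rotor); the rotor keeps the half-angle phase exactly.
Answer: e23


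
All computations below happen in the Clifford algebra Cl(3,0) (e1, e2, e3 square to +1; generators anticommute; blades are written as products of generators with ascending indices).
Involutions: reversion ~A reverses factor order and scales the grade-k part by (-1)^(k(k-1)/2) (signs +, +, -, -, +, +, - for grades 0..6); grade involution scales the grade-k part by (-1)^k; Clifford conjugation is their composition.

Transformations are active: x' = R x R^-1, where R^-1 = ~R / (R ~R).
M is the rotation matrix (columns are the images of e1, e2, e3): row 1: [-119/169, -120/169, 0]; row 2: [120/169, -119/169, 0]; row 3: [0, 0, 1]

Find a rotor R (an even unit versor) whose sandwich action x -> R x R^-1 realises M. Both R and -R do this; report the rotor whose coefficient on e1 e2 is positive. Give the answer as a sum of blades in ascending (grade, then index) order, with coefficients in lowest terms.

Method: write R = a + b12*e1 e2 + b13*e1 e3 + b23*e2 e3 with a^2 + b12^2 + b13^2 + b23^2 = 1 (so R^-1 = ~R). Expanding the columns R e_j ~R gives tr M = 4a^2 - 1 and, from the antisymmetric part, M21 - M12 = -4a*b12, M13 - M31 = 4a*b13, M32 - M23 = -4a*b23.
Here tr M = -69/169, so a^2 = (1 + tr M)/4 = 25/169 and a = ±5/13. Taking a = 5/13: M21 - M12 = 240/169, M13 - M31 = 0, M32 - M23 = 0, giving b12 = -12/13, b13 = 0, b23 = 0, i.e. R = 5/13 - 12/13*e1 e2.
Its e1 e2 coefficient is negative, so report the other preimage -R.
Answer: -5/13 + 12/13*e1 e2. Why the constraint matters: R and -R act identically through the sandwich — M has trace -69/169 either way — so only the sign condition on e1 e2 picks one of the two preimages.


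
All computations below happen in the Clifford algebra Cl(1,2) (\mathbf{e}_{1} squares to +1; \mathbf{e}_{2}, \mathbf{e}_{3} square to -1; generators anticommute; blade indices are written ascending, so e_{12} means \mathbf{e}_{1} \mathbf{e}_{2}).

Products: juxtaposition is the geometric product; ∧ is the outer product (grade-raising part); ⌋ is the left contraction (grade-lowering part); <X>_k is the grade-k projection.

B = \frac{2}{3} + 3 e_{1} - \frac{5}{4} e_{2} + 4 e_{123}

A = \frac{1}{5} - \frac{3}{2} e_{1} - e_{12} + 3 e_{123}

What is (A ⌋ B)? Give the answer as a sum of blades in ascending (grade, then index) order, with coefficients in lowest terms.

step 1: -\frac{491}{30} + \frac{3}{5} e_{1} - \frac{1}{4} e_{2} - 4 e_{3} - 6 e_{23} + \frac{4}{5} e_{123}
Answer: -\frac{491}{30} + \frac{3}{5} e_{1} - \frac{1}{4} e_{2} - 4 e_{3} - 6 e_{23} + \frac{4}{5} e_{123}


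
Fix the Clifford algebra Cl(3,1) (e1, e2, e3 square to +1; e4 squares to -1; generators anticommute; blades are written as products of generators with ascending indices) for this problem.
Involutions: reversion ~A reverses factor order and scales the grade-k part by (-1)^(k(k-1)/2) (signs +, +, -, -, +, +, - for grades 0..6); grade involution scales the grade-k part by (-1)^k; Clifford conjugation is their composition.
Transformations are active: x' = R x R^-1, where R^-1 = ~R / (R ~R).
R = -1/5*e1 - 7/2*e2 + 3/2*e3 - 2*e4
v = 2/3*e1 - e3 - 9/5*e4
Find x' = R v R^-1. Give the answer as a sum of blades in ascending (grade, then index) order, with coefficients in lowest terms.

~R = -1/5*e1 - 7/2*e2 + 3/2*e3 - 2*e4, and R ~R = 527/50, so R^-1 = ~R / (527/50).
R v = -157/30 + 7/3*e1 e2 - 4/5*e1 e3 + 127/75*e1 e4 + 7/2*e2 e3 + 63/10*e2 e4 - 47/10*e3 e4
Answer: -740/1581*e1 + 5495/1581*e2 - 258/527*e3 + 29929/7905*e4


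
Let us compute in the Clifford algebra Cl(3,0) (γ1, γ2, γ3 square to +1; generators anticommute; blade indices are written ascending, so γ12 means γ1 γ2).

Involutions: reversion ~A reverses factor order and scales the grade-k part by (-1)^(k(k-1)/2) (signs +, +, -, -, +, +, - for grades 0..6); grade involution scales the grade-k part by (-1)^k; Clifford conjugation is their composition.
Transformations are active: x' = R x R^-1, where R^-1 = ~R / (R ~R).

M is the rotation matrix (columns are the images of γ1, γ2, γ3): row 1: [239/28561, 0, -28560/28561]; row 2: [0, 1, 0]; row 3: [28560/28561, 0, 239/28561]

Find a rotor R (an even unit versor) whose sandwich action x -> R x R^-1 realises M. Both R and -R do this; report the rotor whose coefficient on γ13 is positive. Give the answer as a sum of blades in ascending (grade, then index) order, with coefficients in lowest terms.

Method: write R = a + b12*γ12 + b13*γ13 + b23*γ23 with a^2 + b12^2 + b13^2 + b23^2 = 1 (so R^-1 = ~R). Expanding the columns R e_j ~R gives tr M = 4a^2 - 1 and, from the antisymmetric part, M21 - M12 = -4a*b12, M13 - M31 = 4a*b13, M32 - M23 = -4a*b23.
Here tr M = 29039/28561, so a^2 = (1 + tr M)/4 = 14400/28561 and a = ±120/169. Taking a = 120/169: M21 - M12 = 0, M13 - M31 = -57120/28561, M32 - M23 = 0, giving b12 = 0, b13 = -119/169, b23 = 0, i.e. R = 120/169 - 119/169*γ13.
Its γ13 coefficient is negative, so report the other preimage -R.
Answer: -120/169 + 119/169*γ13. Key observation: the double cover Spin(3) -> SO(3) sends R and -R to the same matrix (trace 29039/28561 here), so the stated sign of the γ13 coefficient is what selects one sheet.


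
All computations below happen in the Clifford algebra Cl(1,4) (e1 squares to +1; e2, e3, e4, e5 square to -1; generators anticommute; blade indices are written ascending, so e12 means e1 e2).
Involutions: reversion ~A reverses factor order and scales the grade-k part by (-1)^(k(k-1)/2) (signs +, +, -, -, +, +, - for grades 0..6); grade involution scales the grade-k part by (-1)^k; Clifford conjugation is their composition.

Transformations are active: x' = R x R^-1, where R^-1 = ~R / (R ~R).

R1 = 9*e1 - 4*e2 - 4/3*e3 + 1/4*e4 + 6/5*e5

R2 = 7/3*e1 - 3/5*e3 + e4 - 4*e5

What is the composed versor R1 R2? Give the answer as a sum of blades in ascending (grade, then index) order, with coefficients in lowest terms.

Distribute over the terms of R2 (each basis-blade product reordered to ascending indices, repeated generators contracted through their squares):
R1 (7/3*e1) = 21 + 28/3*e12 + 28/9*e13 - 7/12*e14 - 14/5*e15
R1 (-3/5*e3) = -4/5 - 27/5*e13 + 12/5*e23 + 3/20*e34 + 18/25*e35
R1 (e4) = -1/4 + 9*e14 - 4*e24 - 4/3*e34 - 6/5*e45
R1 (-4*e5) = 24/5 - 36*e15 + 16*e25 + 16/3*e35 - e45
Summing the partial products and collecting blades:
Answer: 99/4 + 28/3*e12 - 103/45*e13 + 101/12*e14 - 194/5*e15 + 12/5*e23 - 4*e24 + 16*e25 - 71/60*e34 + 454/75*e35 - 11/5*e45


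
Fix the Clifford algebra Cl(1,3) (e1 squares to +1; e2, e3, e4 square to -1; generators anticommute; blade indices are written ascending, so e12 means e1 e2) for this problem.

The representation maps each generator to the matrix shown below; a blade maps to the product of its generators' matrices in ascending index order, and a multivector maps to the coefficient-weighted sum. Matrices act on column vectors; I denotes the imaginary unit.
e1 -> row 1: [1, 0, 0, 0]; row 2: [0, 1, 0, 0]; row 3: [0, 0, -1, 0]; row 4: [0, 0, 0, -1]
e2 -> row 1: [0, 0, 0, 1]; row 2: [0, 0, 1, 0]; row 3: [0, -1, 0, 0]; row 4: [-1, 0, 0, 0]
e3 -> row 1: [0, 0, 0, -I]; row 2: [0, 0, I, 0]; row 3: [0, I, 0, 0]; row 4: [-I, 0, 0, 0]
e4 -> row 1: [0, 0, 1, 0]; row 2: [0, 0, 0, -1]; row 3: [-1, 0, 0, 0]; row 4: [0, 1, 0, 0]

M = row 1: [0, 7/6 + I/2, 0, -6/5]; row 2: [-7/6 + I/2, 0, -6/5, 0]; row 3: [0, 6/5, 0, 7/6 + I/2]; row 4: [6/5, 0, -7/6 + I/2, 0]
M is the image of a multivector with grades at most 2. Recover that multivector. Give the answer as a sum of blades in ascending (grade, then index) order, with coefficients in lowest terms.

Method: the blade images are trace-orthogonal — tr(rho(e_A) rho(e_B)^-1) = 4 if A = B and 0 otherwise — and rho(e_A)^-1 = (e_A)^2 * rho(e_A) with (e_A)^2 = +1 or -1, so the coefficient of e_A in the preimage is (e_A)^2 * tr(M rho(e_A))/4.
Nonzero projections over blades of grade <= 2: e2: (e2)^2 = -1, tr(M rho(e2)) = 24/5, coefficient -6/5; e24: (e24)^2 = -1, tr(M rho(e24)) = -14/3, coefficient 7/6; e34: (e34)^2 = -1, tr(M rho(e34)) = 2, coefficient -1/2. Every other blade of grade <= 2 projects to 0.
Answer: -6/5*e2 + 7/6*e24 - 1/2*e34


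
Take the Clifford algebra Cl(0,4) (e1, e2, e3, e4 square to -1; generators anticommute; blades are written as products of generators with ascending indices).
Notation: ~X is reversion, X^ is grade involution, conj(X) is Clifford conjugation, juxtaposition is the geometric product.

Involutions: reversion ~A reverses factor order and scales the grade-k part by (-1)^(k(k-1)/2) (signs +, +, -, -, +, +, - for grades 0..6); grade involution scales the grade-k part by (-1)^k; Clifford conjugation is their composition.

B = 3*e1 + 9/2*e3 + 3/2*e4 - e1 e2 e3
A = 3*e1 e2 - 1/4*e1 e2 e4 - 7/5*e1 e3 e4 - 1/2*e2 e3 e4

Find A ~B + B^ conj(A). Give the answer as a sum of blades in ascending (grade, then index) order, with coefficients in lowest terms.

first term: 9*e2 - 3*e3 + 3/8*e1 e2 + 21/10*e1 e3 - 34/5*e1 e4 + 3/4*e2 e3 - 1/10*e2 e4 + 79/20*e3 e4 + 27/2*e1 e2 e3 + 9/2*e1 e2 e4 + 21/8*e1 e2 e3 e4
second term: -9*e2 + 3*e3 - 3/8*e1 e2 - 21/10*e1 e3 + 34/5*e1 e4 - 3/4*e2 e3 + 1/10*e2 e4 - 79/20*e3 e4 + 27/2*e1 e2 e3 + 9/2*e1 e2 e4 + 21/8*e1 e2 e3 e4
Answer: 27*e1 e2 e3 + 9*e1 e2 e4 + 21/4*e1 e2 e3 e4


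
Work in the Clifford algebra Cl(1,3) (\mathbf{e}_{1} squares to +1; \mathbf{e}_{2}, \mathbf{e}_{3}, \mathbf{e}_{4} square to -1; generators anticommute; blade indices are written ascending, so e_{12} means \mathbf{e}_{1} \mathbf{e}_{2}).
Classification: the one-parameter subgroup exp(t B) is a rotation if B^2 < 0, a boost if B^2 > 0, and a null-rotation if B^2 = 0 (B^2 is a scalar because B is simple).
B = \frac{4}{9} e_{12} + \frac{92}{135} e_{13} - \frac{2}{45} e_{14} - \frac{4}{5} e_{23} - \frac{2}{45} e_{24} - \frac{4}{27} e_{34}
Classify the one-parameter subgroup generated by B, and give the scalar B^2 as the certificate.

B^2 term by term: the squares give (\frac{4}{9})^2*(e_{12})^2 + (\frac{92}{135})^2*(e_{13})^2 + (-\frac{2}{45})^2*(e_{14})^2 + (-\frac{4}{5})^2*(e_{23})^2 + (-\frac{2}{45})^2*(e_{24})^2 + (-\frac{4}{27})^2*(e_{34})^2 = \frac{16}{81}*(+1) + \frac{8464}{18225}*(+1) + \frac{4}{2025}*(+1) + \frac{16}{25}*(-1) + \frac{4}{2025}*(-1) + \frac{16}{729}*(-1) = 0 (each basis 2-blade squares to minus the product of its generators' squares); cross terms between blades sharing an index anticommute and cancel; the commuting (index-disjoint) pairs give grade-4 terms 2*c*c'*(blade product), which cancel blade by blade — e_{1234}: -\frac{32}{243} + \frac{368}{6075} + \frac{16}{225} = 0 — confirming B is simple. So B^2 = 0.
Answer: null-rotation, certificate B^2 = 0. Note: conjugating B changes its blade decomposition but never the scalar B^2 = 0, whose sign settles the classification.


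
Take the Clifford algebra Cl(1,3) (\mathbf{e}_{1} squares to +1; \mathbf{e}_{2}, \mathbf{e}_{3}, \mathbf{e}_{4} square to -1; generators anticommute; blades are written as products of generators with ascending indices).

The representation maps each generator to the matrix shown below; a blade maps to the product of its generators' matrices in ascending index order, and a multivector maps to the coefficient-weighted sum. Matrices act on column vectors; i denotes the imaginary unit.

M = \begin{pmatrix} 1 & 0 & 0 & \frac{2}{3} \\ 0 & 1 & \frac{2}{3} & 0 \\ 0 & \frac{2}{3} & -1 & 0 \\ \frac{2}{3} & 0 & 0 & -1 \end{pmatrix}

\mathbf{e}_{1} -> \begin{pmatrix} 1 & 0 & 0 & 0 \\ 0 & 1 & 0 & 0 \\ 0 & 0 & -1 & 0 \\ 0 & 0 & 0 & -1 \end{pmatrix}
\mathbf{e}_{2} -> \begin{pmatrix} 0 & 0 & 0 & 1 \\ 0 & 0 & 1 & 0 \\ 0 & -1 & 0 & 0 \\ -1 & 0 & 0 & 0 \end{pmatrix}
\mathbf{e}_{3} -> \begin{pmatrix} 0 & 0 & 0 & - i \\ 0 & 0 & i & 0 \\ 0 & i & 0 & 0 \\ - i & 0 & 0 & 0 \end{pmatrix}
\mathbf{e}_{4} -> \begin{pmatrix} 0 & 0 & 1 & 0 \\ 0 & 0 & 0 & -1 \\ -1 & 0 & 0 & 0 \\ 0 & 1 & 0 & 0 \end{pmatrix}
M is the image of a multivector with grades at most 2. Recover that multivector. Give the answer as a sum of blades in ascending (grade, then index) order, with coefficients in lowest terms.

Method: the blade images are trace-orthogonal — tr(rho(e_A) rho(e_B)^-1) = 4 if A = B and 0 otherwise — and rho(e_A)^-1 = (e_A)^2 * rho(e_A) with (e_A)^2 = +1 or -1, so the coefficient of e_A in the preimage is (e_A)^2 * tr(M rho(e_A))/4.
Nonzero projections over blades of grade <= 2: e_{1}: (e_{1})^2 = +1, tr(M rho(e_{1})) = 4, coefficient 1; e_{1} e_{2}: (e_{1} e_{2})^2 = +1, tr(M rho(e_{1} e_{2})) = \frac{8}{3}, coefficient \frac{2}{3}. Every other blade of grade <= 2 projects to 0.
Answer: e_{1} + \frac{2}{3} e_{1} e_{2}


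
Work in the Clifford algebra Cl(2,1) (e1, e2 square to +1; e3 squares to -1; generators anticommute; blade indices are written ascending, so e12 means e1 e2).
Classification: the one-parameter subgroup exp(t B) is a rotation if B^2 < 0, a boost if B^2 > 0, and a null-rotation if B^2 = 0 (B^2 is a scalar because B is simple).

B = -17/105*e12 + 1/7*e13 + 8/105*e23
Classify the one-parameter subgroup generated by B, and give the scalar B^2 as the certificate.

B^2 term by term: the squares give (-17/105)^2*(e12)^2 + (1/7)^2*(e13)^2 + (8/105)^2*(e23)^2 = 289/11025*(-1) + 1/49*(+1) + 64/11025*(+1) = 0 (each basis 2-blade squares to minus the product of its generators' squares); cross terms between blades sharing an index anticommute and cancel. So B^2 = 0.
Answer: null-rotation, certificate B^2 = 0. Note: conjugating B changes its blade decomposition but never the scalar B^2 = 0, whose sign settles the classification.


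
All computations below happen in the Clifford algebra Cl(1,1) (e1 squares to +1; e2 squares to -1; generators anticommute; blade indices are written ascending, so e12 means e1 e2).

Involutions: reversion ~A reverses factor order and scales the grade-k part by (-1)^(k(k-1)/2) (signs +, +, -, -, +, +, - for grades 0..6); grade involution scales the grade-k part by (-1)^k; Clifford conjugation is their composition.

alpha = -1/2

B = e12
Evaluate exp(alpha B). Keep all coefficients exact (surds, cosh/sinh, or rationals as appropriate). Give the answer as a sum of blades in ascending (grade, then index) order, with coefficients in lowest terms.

B^2 = (1)^2*(e12)^2 = 1*(+1) = 1 (a basis 2-blade squares to minus the product of its generators' squares).
B^2 = 1 — since the square is positive, the closed form is hyperbolic: l = 1, alpha*l = -1/2, so exp(alpha B) = cosh(-1/2) + (sinh(-1/2)/1)*B = cosh(1/2) + (-sinh(1/2))*B.
Answer: cosh(1/2) - sinh(1/2)*e12


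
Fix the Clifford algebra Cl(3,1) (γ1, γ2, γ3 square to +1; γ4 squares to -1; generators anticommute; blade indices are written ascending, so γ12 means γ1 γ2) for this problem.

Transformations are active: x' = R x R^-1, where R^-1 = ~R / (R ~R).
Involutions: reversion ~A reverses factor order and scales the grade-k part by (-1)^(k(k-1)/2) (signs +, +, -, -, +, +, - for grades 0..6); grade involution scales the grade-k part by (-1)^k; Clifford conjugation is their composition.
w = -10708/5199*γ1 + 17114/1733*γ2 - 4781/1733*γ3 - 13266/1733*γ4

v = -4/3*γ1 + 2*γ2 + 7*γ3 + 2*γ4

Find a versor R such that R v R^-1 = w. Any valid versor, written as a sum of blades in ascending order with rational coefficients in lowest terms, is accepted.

R = v + w = -5880/1733*γ1 + 20580/1733*γ2 + 7350/1733*γ3 - 9800/1733*γ4 works: the equal norms (457/9) guarantee its sandwich swaps v into w.
Answer: -5880/1733*γ1 + 20580/1733*γ2 + 7350/1733*γ3 - 9800/1733*γ4


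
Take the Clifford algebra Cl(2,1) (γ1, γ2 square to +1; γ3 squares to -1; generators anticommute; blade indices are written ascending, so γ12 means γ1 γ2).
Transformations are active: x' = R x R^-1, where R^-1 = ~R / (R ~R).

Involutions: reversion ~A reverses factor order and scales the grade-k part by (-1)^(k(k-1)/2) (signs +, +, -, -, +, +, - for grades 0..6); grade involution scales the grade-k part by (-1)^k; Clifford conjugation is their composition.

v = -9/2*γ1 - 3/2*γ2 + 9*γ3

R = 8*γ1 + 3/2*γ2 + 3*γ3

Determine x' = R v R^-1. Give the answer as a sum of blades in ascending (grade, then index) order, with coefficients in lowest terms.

~R = 8*γ1 + 3/2*γ2 + 3*γ3, and R ~R = 229/4, so R^-1 = ~R / (229/4).
R v = -261/4 - 21/4*γ12 + 171/2*γ13 + 18*γ23
Answer: -6291/458*γ1 - 879/458*γ2 - 3627/229*γ3


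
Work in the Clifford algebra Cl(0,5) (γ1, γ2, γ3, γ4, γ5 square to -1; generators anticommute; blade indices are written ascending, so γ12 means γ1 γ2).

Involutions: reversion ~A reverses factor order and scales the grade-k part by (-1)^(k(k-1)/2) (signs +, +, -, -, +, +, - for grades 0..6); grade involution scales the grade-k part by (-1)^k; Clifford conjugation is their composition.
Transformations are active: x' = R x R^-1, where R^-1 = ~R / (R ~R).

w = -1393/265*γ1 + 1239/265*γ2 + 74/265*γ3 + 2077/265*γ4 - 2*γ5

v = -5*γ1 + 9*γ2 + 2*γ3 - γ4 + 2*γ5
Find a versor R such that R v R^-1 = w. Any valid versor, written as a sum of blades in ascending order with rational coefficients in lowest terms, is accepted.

Reasoning: v^2 = w^2 = -115 since conjugation preserves the quadratic form; R = v + w = -2718/265*γ1 + 3624/265*γ2 + 604/265*γ3 + 1812/265*γ4 is then valid when invertible, keeping its own part and reversing (v - w)/2.
Answer: -2718/265*γ1 + 3624/265*γ2 + 604/265*γ3 + 1812/265*γ4


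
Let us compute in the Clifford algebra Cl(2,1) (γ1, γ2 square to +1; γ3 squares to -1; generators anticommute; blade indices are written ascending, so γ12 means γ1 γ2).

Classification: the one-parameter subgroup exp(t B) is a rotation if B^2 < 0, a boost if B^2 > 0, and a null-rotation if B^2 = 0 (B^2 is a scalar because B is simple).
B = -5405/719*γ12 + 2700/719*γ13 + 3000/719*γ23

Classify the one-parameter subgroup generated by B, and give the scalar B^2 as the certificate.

B^2 term by term: the squares give (-5405/719)^2*(γ12)^2 + (2700/719)^2*(γ13)^2 + (3000/719)^2*(γ23)^2 = 29214025/516961*(-1) + 7290000/516961*(+1) + 9000000/516961*(+1) = -25 (each basis 2-blade squares to minus the product of its generators' squares); cross terms between blades sharing an index anticommute and cancel. So B^2 = -25.
Answer: rotation, certificate B^2 = -25. Because -25 is invariant under every versor sandwich, the classification follows from its sign alone.


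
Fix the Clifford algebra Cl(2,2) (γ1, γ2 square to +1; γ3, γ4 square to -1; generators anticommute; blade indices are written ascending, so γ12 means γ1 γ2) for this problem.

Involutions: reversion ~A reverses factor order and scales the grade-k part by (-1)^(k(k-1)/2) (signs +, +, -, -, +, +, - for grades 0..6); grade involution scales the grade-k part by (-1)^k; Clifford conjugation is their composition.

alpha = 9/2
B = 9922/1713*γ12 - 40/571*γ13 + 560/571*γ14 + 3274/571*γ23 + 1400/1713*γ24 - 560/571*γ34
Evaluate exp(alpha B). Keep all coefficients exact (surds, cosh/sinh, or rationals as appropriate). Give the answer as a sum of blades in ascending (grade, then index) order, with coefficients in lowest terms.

B^2 term by term: the squares give (9922/1713)^2*(γ12)^2 + (-40/571)^2*(γ13)^2 + (560/571)^2*(γ14)^2 + (3274/571)^2*(γ23)^2 + (1400/1713)^2*(γ24)^2 + (-560/571)^2*(γ34)^2 = 98446084/2934369*(-1) + 1600/326041*(+1) + 313600/326041*(+1) + 10719076/326041*(+1) + 1960000/2934369*(+1) + 313600/326041*(-1) = 0 (each basis 2-blade squares to minus the product of its generators' squares); cross terms between blades sharing an index anticommute and cancel; the commuting (index-disjoint) pairs give grade-4 terms 2*c*c'*(blade product), which cancel blade by blade — γ1234: -11112640/978123 + 112000/978123 + 3666880/326041 = 0 — confirming B is simple. So B^2 = 0.
B^2 = 0, so the series truncates immediately: exp(alpha B) = 1 + alpha B (parabolic case).
Answer: 1 + 14883/571*γ12 - 180/571*γ13 + 2520/571*γ14 + 14733/571*γ23 + 2100/571*γ24 - 2520/571*γ34


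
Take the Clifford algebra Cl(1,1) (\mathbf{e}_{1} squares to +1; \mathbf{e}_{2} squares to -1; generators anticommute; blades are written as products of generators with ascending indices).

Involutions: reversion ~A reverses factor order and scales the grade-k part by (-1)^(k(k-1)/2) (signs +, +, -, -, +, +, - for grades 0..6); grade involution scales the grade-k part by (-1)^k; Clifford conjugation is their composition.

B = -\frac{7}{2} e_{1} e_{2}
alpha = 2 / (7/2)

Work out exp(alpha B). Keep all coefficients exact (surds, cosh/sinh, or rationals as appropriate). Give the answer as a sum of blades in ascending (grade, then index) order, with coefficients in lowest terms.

B^2 = (-\frac{7}{2})^2*(e_{1} e_{2})^2 = \frac{49}{4}*(+1) = \frac{49}{4} (a basis 2-blade squares to minus the product of its generators' squares).
B^2 = \frac{49}{4} — the series telescopes hyperbolically here: l = \frac{7}{2}, alpha*l = 2, so exp(alpha B) = cosh(2) + (sinh(2)/(\frac{7}{2}))*B = \cosh{\left(2 \right)} + (\frac{2 \sinh{\left(2 \right)}}{7})*B.
Answer: \cosh{\left(2 \right)} - \sinh{\left(2 \right)} e_{1} e_{2}


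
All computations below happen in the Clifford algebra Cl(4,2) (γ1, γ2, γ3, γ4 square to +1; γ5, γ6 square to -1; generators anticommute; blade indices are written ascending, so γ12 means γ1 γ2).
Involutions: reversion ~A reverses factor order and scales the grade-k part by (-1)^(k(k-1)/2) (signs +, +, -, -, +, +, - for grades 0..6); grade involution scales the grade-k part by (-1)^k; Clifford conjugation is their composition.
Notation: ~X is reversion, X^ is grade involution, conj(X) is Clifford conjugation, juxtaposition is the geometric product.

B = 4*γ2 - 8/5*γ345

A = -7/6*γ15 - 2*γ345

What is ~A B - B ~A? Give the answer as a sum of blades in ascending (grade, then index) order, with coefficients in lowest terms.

first term: -16/5 - 14/3*γ125 + 28/15*γ134 - 8*γ2345
second term: -16/5 - 14/3*γ125 - 28/15*γ134 + 8*γ2345
Answer: 56/15*γ134 - 16*γ2345


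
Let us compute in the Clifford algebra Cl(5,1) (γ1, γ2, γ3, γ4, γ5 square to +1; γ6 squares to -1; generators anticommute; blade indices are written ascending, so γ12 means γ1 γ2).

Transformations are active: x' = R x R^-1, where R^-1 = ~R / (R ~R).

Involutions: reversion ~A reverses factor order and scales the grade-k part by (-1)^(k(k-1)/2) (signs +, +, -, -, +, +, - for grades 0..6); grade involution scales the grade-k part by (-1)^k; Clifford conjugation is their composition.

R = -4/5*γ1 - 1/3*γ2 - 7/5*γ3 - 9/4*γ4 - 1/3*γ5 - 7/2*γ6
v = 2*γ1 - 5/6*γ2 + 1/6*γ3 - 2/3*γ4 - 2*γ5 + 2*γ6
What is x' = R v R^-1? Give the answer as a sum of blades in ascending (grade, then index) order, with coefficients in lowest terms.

~R = -4/5*γ1 - 1/3*γ2 - 7/5*γ3 - 9/4*γ4 - 1/3*γ5 - 7/2*γ6, and R ~R = -3143/720, so R^-1 = ~R / (-3143/720).
R v = 137/18 + 4/3*γ12 + 8/3*γ13 + 151/30*γ14 + 34/15*γ15 + 27/5*γ16 - 11/9*γ23 - 119/72*γ24 + 7/18*γ25 - 43/12*γ26 + 157/120*γ34 + 257/90*γ35 - 133/60*γ36 + 77/18*γ45 - 41/6*γ46 - 23/3*γ56
Answer: 2482/3143*γ1 + 12545/6286*γ2 + 12703/2694*γ3 + 80266/9429*γ4 + 29818/9429*γ5 + 4582/449*γ6


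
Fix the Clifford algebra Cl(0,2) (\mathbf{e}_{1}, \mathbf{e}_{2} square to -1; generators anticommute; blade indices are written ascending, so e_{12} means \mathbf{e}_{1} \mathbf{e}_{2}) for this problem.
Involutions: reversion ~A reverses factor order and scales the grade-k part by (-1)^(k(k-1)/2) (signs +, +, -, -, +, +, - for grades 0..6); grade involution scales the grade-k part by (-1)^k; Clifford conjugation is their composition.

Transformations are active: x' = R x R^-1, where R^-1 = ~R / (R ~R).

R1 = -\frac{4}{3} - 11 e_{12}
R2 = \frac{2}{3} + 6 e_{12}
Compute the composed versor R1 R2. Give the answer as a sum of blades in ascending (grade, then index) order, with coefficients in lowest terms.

Distribute over the terms of R1 (each basis-blade product reordered to ascending indices, repeated generators contracted through their squares):
(-\frac{4}{3}) R2 = -\frac{8}{9} - 8 e_{12}
(-11 e_{12}) R2 = 66 - \frac{22}{3} e_{12}
Summing the partial products and collecting blades:
Answer: \frac{586}{9} - \frac{46}{3} e_{12}


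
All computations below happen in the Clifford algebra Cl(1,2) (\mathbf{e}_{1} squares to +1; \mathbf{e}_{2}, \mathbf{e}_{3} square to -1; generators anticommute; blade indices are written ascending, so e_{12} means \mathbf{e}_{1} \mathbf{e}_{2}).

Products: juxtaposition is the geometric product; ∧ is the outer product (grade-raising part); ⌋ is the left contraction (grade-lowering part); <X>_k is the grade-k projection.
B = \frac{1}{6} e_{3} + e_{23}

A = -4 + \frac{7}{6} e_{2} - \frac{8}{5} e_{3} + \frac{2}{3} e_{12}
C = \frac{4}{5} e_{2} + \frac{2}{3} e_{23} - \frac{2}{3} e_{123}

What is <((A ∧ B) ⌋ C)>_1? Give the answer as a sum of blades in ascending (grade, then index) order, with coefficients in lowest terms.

step 1: -\frac{2}{3} e_{3} - \frac{137}{36} e_{23} + \frac{1}{9} e_{123}
step 2: \frac{47}{18} - \frac{137}{54} e_{1} - \frac{4}{9} e_{2} - \frac{4}{9} e_{12}
step 3: -\frac{137}{54} e_{1} - \frac{4}{9} e_{2}
Answer: -\frac{137}{54} e_{1} - \frac{4}{9} e_{2}


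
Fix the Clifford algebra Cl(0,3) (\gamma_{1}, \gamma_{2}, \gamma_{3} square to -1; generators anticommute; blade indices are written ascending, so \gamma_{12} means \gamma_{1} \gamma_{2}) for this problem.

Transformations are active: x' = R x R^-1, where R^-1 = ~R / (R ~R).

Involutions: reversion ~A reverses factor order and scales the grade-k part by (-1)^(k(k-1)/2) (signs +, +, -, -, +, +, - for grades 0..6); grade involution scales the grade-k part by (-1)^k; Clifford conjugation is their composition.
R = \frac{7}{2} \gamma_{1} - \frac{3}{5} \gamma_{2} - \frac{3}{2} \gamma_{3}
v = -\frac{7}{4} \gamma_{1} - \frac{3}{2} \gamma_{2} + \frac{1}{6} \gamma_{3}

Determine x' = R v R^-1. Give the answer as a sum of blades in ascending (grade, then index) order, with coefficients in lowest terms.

~R = \frac{7}{2} \gamma_{1} - \frac{3}{5} \gamma_{2} - \frac{3}{2} \gamma_{3}, and R ~R = -\frac{743}{50}, so R^-1 = ~R / (-\frac{743}{50}).
R v = \frac{219}{40} - \frac{63}{10} \gamma_{12} - \frac{49}{24} \gamma_{13} - \frac{47}{20} \gamma_{23}
Answer: -\frac{616}{743} \gamma_{1} + \frac{1443}{743} \gamma_{2} + \frac{8369}{8916} \gamma_{3}


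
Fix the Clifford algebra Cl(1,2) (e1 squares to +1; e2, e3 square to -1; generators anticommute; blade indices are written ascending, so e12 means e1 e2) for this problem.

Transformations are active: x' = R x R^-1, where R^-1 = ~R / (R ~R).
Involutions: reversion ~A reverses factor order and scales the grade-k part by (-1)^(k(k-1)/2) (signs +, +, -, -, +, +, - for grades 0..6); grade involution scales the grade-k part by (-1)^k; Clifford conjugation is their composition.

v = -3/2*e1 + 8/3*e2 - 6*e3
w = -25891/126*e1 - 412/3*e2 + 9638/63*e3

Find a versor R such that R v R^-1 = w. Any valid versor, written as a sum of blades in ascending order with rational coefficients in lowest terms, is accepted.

Equal squares first: v^2 = w^2 = -1471/36. Then v + w = -13040/63*e1 - 404/3*e2 + 9260/63*e3 is a versor taking v to w, provided it is invertible.
Answer: -13040/63*e1 - 404/3*e2 + 9260/63*e3


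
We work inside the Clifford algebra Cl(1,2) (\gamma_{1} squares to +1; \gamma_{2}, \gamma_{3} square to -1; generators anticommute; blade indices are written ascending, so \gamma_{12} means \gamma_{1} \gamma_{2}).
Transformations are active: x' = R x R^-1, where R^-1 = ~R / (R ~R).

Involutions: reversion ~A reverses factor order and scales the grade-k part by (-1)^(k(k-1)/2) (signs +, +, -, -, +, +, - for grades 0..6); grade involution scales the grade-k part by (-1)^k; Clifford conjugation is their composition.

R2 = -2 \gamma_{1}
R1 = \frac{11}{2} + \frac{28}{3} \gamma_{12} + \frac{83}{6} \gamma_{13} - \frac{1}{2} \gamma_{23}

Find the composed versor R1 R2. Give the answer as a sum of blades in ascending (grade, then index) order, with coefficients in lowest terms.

Distribute over the terms of R2 (each basis-blade product reordered to ascending indices, repeated generators contracted through their squares):
R1 (-2 \gamma_{1}) = -11 \gamma_{1} + \frac{56}{3} \gamma_{2} + \frac{83}{3} \gamma_{3} + \gamma_{123}
Answer: -11 \gamma_{1} + \frac{56}{3} \gamma_{2} + \frac{83}{3} \gamma_{3} + \gamma_{123}


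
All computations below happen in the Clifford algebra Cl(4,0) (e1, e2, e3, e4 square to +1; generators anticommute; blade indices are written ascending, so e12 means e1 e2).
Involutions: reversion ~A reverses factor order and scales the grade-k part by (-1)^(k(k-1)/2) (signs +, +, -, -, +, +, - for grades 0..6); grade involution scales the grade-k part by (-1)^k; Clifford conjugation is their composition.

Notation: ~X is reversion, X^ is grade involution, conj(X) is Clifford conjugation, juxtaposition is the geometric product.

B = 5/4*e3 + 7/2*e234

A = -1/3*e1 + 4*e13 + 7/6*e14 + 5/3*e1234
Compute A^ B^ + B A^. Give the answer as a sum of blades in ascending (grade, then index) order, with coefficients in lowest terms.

first term: 5/6*e1 - 5/12*e13 - 49/12*e123 + 193/12*e124 + 35/24*e134 - 7/6*e1234
second term: 5/6*e1 - 5/12*e13 - 49/12*e123 + 193/12*e124 - 35/24*e134 - 7/6*e1234
Answer: 5/3*e1 - 5/6*e13 - 49/6*e123 + 193/6*e124 - 7/3*e1234


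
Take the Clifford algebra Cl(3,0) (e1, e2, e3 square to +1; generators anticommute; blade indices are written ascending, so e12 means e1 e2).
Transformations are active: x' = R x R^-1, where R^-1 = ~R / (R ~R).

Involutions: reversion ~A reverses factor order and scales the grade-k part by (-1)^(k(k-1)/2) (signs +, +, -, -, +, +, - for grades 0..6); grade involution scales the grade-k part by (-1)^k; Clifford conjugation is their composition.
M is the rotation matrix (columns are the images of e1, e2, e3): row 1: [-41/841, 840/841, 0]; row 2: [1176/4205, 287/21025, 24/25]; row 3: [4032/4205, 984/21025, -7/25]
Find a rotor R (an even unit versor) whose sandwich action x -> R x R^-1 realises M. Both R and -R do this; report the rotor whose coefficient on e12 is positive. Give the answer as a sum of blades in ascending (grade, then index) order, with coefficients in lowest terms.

Method: write R = a + b12*e12 + b13*e13 + b23*e23 with a^2 + b12^2 + b13^2 + b23^2 = 1 (so R^-1 = ~R). Expanding the columns R e_j ~R gives tr M = 4a^2 - 1 and, from the antisymmetric part, M21 - M12 = -4a*b12, M13 - M31 = 4a*b13, M32 - M23 = -4a*b23.
Here tr M = -265/841, so a^2 = (1 + tr M)/4 = 144/841 and a = ±12/29. Taking a = 12/29: M21 - M12 = -3024/4205, M13 - M31 = -4032/4205, M32 - M23 = -768/841, giving b12 = 63/145, b13 = -84/145, b23 = 16/29, i.e. R = 12/29 + 63/145*e12 - 84/145*e13 + 16/29*e23.
Its e12 coefficient is already positive.
Answer: 12/29 + 63/145*e12 - 84/145*e13 + 16/29*e23. Why the constraint matters: R and -R act identically through the sandwich — M has trace -265/841 either way — so only the sign condition on e12 picks one of the two preimages.


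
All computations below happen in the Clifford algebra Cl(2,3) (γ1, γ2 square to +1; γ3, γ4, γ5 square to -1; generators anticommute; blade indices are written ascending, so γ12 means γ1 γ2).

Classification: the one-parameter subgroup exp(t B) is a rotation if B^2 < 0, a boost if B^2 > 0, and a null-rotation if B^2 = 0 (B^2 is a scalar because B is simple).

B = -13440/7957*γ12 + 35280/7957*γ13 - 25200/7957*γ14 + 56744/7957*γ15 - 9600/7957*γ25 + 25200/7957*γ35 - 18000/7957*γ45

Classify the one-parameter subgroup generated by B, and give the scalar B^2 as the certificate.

B^2 term by term: the squares give (-13440/7957)^2*(γ12)^2 + (35280/7957)^2*(γ13)^2 + (-25200/7957)^2*(γ14)^2 + (56744/7957)^2*(γ15)^2 + (-9600/7957)^2*(γ25)^2 + (25200/7957)^2*(γ35)^2 + (-18000/7957)^2*(γ45)^2 = 180633600/63313849*(-1) + 1244678400/63313849*(+1) + 635040000/63313849*(+1) + 3219881536/63313849*(+1) + 92160000/63313849*(+1) + 635040000/63313849*(-1) + 324000000/63313849*(-1) = 64 (each basis 2-blade squares to minus the product of its generators' squares); cross terms between blades sharing an index anticommute and cancel; the commuting (index-disjoint) pairs give grade-4 terms 2*c*c'*(blade product), which cancel blade by blade — γ1235: -677376000/63313849 + 677376000/63313849 = 0; γ1245: 483840000/63313849 - 483840000/63313849 = 0; γ1345: -1270080000/63313849 + 1270080000/63313849 = 0 — confirming B is simple. So B^2 = 64.
Answer: boost, certificate B^2 = 64. No conjugation can change B^2 = 64; the sign gives the class.


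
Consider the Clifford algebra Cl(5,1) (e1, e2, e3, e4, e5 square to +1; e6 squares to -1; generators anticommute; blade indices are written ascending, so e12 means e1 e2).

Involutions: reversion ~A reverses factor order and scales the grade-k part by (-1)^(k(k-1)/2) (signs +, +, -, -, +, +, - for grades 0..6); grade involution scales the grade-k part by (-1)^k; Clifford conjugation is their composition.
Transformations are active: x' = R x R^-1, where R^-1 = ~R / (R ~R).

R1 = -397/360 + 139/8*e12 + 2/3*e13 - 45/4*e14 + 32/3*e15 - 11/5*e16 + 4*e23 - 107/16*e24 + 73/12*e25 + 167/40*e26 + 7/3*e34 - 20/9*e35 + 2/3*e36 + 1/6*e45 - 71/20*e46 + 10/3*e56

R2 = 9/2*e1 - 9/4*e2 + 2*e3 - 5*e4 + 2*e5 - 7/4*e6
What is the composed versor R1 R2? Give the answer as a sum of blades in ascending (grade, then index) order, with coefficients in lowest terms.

Distribute over the terms of R2 (each basis-blade product reordered to ascending indices, repeated generators contracted through their squares):
R1 (9/2*e1) = -397/80*e1 - 1251/16*e2 - 3*e3 + 405/8*e4 - 48*e5 + 99/10*e6 + 18*e123 - 963/32*e124 + 219/8*e125 + 1503/80*e126 + 21/2*e134 - 10*e135 + 3*e136 + 3/4*e145 - 639/40*e146 + 15*e156
R1 (-9/4*e2) = -1251/32*e1 + 397/160*e2 + 9*e3 - 963/64*e4 + 219/16*e5 + 1503/160*e6 + 3/2*e123 - 405/16*e124 + 24*e125 - 99/20*e126 - 21/4*e234 + 5*e235 - 3/2*e236 - 3/8*e245 + 639/80*e246 - 15/2*e256
R1 (2*e3) = 4/3*e1 + 8*e2 - 397/180*e3 - 14/3*e4 + 40/9*e5 - 4/3*e6 + 139/4*e123 + 45/2*e134 - 64/3*e135 + 22/5*e136 + 107/8*e234 - 73/6*e235 - 167/20*e236 + 1/3*e345 - 71/10*e346 + 20/3*e356
R1 (-5*e4) = 225/4*e1 + 535/16*e2 - 35/3*e3 + 397/72*e4 + 5/6*e5 - 71/4*e6 - 695/8*e124 - 10/3*e134 + 160/3*e145 - 11*e146 - 20*e234 + 365/12*e245 + 167/8*e246 - 100/9*e345 + 10/3*e346 - 50/3*e456
R1 (2*e5) = 64/3*e1 + 73/6*e2 - 40/9*e3 + 1/3*e4 - 397/180*e5 - 20/3*e6 + 139/4*e125 + 4/3*e135 - 45/2*e145 + 22/5*e156 + 8*e235 - 107/8*e245 - 167/20*e256 + 14/3*e345 - 4/3*e356 + 71/10*e456
R1 (-7/4*e6) = -77/20*e1 + 1169/160*e2 + 7/6*e3 - 497/80*e4 + 35/6*e5 + 2779/1440*e6 - 973/32*e126 - 7/6*e136 + 315/16*e146 - 56/3*e156 - 7*e236 + 749/64*e246 - 511/48*e256 - 49/12*e346 + 35/9*e356 - 7/24*e456
Summing the partial products and collecting blades:
Answer: 2977/96*e1 - 3551/240*e2 - 223/20*e3 + 87973/2880*e4 - 18293/720*e5 - 3259/720*e6 + 217/4*e123 - 4553/32*e124 + 689/8*e125 - 2651/160*e126 + 89/3*e134 - 30*e135 + 187/30*e136 + 379/12*e145 - 583/80*e146 + 11/15*e156 - 95/8*e234 + 5/6*e235 - 337/20*e236 + 50/3*e245 + 12981/320*e246 - 6359/240*e256 - 55/9*e345 - 157/20*e346 + 83/9*e356 - 1183/120*e456


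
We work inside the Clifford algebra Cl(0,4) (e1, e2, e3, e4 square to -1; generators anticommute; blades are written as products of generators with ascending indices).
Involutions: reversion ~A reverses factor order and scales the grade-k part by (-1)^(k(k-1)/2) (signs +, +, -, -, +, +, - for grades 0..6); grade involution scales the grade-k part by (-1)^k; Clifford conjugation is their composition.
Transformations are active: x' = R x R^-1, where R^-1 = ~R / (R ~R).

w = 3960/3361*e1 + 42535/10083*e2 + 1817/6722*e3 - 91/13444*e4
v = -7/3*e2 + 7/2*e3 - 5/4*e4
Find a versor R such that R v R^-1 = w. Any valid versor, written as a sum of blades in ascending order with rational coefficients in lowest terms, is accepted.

The midline construction: v and w both square to -2773/144, so reflecting in their sum 3960/3361*e1 + 6336/3361*e2 + 12672/3361*e3 - 4224/3361*e4 exchanges them.
Answer: 3960/3361*e1 + 6336/3361*e2 + 12672/3361*e3 - 4224/3361*e4


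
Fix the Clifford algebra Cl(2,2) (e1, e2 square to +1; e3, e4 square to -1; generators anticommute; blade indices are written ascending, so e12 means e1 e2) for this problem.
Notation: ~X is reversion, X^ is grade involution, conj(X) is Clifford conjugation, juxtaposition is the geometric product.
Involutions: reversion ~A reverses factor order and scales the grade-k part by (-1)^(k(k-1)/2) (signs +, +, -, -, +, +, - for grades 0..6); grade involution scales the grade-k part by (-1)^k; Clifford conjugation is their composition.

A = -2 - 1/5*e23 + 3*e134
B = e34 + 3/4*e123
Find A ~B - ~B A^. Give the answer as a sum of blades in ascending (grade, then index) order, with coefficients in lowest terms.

first term: 63/20*e1 - 49/20*e24 + 2*e34 + 3/2*e123
second term: -57/20*e1 - 41/20*e24 + 2*e34 + 3/2*e123
Answer: 6*e1 - 2/5*e24
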